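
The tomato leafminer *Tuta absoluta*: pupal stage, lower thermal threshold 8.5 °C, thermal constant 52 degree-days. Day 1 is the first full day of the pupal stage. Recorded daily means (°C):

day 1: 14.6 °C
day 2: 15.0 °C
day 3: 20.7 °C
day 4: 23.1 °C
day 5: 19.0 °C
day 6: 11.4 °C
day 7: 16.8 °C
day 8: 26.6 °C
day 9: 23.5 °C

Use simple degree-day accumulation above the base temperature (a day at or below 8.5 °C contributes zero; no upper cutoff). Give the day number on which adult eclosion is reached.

Daily DD above 8.5 °C: 6.1, 6.5, 12.2, 14.6, 10.5, 2.9, 8.3, 18.1, 15.0.
Cumulative: 6.1, 12.6, 24.8, 39.4, 49.9, 52.8, 61.1, 79.2, 94.2.
The total first reaches 52 DD on day 6.

day 6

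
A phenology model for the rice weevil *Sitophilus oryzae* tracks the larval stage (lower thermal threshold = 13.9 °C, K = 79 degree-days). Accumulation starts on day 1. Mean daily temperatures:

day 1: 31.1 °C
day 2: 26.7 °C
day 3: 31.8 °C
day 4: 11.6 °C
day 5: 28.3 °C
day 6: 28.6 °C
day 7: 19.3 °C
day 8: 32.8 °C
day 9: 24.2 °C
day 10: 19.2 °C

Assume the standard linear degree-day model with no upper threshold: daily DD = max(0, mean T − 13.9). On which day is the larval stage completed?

day 7

Daily DD above 13.9 °C: 17.2, 12.8, 17.9, 0.0, 14.4, 14.7, 5.4, 18.9, 10.3, 5.3.
Cumulative: 17.2, 30.0, 47.9, 47.9, 62.3, 77.0, 82.4, 101.3, 111.6, 116.9.
The total first reaches 79 DD on day 7.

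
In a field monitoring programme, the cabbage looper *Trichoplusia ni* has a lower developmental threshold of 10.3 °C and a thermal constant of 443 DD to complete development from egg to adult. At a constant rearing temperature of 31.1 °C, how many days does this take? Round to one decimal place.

Daily accumulation = 31.1 − 10.3 = 20.8 DD/day.
Duration = 443 / 20.8 = 21.298 ≈ 21.3 days.

21.3 days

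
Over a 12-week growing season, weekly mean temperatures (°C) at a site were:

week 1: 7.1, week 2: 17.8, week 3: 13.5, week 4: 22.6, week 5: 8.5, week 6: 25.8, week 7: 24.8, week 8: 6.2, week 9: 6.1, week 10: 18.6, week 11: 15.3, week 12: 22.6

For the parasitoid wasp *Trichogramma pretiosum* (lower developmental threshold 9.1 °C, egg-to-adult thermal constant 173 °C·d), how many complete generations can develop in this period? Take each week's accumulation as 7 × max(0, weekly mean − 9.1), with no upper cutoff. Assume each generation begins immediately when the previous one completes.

Weekly DD (7 × max(0, T̄ − 9.1)): 0.0, 60.9, 30.8, 94.5, 0.0, 116.9, 109.9, 0.0, 0.0, 66.5, 43.4, 94.5.
Season total = 617.4 DD.
Complete generations = ⌊617.4 / 173⌋ = 3.

3 generations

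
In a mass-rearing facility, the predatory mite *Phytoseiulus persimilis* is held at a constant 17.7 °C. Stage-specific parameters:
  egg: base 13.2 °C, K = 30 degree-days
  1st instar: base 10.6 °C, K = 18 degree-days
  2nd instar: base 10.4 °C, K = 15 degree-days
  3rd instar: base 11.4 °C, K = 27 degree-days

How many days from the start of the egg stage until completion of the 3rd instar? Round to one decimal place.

egg: 30 / (17.7 − 13.2) = 30 / 4.5 = 6.667 d.
1st instar: 18 / (17.7 − 10.6) = 18 / 7.1 = 2.535 d.
2nd instar: 15 / (17.7 − 10.4) = 15 / 7.3 = 2.055 d.
3rd instar: 27 / (17.7 − 11.4) = 27 / 6.3 = 4.286 d.
Sum = 15.542 ≈ 15.5 days.

15.5 days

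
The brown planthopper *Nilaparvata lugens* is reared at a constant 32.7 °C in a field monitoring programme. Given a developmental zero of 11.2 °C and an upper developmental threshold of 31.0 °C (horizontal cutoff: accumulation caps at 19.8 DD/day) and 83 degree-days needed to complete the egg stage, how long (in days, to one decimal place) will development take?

4.2 days

Temperature 32.7 °C exceeds the upper threshold, so daily accumulation caps at 31.0 − 11.2 = 19.8 DD/day.
Duration = 83 / 19.8 = 4.192 ≈ 4.2 days.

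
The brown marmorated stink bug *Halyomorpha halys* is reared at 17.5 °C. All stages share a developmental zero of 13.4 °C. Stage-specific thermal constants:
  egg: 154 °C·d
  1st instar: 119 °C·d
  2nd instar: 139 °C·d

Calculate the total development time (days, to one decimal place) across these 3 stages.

100.5 days

Daily accumulation at 17.5 °C = 17.5 − 13.4 = 4.1 DD/day.
Total K = 154 + 119 + 139 = 412 DD.
Total duration = 412 / 4.1 = 100.488 ≈ 100.5 days.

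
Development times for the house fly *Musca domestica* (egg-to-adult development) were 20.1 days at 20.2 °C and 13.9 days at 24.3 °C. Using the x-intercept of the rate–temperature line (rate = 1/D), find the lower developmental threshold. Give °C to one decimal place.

Linear rate model ⇒ the product D·(T − T_b) is constant across temperatures.
20.1·(20.2 − T_b) = 13.9·(24.3 − T_b)
T_b = (20.1·20.2 − 13.9·24.3) / (20.1 − 13.9) = 68.25 / 6.2 = 11.008 °C ≈ 11.0 °C.

11.0 °C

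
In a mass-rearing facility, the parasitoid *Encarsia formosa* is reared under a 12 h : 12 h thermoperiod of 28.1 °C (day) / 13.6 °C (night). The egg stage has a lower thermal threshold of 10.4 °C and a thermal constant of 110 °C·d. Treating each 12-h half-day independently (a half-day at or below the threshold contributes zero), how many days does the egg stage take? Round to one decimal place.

10.5 days

Day half: max(0, 28.1 − 10.4) × 0.5 = 17.7 × 0.5 = 8.85 DD.
Night half: max(0, 13.6 − 10.4) × 0.5 = 3.2 × 0.5 = 1.60 DD.
Per 24 h: 10.45 DD/day.
Duration = 110 / 10.45 = 10.526 ≈ 10.5 days.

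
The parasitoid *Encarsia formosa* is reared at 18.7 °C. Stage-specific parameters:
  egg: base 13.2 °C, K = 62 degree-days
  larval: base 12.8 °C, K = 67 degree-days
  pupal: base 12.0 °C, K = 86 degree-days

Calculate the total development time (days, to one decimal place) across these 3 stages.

egg: 62 / (18.7 − 13.2) = 62 / 5.5 = 11.273 d.
larval: 67 / (18.7 − 12.8) = 67 / 5.9 = 11.356 d.
pupal: 86 / (18.7 − 12.0) = 86 / 6.7 = 12.836 d.
Sum = 35.464 ≈ 35.5 days.

35.5 days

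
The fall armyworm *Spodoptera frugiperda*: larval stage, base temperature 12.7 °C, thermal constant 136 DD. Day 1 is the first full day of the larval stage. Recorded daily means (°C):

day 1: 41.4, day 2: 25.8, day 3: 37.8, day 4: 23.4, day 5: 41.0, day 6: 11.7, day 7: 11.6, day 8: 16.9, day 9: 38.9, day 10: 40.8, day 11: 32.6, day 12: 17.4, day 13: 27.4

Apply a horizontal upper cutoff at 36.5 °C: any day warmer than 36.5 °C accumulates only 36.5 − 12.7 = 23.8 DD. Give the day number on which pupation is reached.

day 10

Daily DD above 12.7 °C (capped at 23.8): 23.8, 13.1, 23.8, 10.7, 23.8, 0.0, 0.0, 4.2, 23.8, 23.8, 19.9, 4.7, 14.7.
Cumulative: 23.8, 36.9, 60.7, 71.4, 95.2, 95.2, 95.2, 99.4, 123.2, 147.0, 166.9, 171.6, 186.3.
The total first reaches 136 DD on day 10.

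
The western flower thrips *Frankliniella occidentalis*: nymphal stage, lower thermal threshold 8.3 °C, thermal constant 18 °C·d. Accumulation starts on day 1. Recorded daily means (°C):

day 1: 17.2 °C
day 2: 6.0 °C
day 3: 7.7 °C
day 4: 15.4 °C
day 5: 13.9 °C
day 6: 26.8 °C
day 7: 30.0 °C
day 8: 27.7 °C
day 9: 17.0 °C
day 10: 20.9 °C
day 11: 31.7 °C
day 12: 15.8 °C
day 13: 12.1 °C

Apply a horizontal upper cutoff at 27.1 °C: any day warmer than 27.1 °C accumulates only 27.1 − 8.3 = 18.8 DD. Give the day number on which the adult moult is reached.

day 5

Daily DD above 8.3 °C (capped at 18.8): 8.9, 0.0, 0.0, 7.1, 5.6, 18.5, 18.8, 18.8, 8.7, 12.6, 18.8, 7.5, 3.8.
Cumulative: 8.9, 8.9, 8.9, 16.0, 21.6, 40.1, 58.9, 77.7, 86.4, 99.0, 117.8, 125.3, 129.1.
The total first reaches 18 DD on day 5.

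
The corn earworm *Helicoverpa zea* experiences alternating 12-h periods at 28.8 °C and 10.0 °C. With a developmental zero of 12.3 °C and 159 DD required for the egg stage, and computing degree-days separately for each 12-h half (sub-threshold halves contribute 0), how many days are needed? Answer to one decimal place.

Day half: max(0, 28.8 − 12.3) × 0.5 = 16.5 × 0.5 = 8.25 DD.
Night half: max(0, 10.0 − 12.3) × 0.5 = 0.0 × 0.5 = 0.00 DD.
Per 24 h: 8.25 DD/day.
Duration = 159 / 8.25 = 19.273 ≈ 19.3 days.

19.3 days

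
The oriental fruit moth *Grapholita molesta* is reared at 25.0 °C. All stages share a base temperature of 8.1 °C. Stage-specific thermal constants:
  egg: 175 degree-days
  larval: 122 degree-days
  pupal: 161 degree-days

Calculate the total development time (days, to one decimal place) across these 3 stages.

27.1 days

Daily accumulation at 25.0 °C = 25.0 − 8.1 = 16.9 DD/day.
Total K = 175 + 122 + 161 = 458 DD.
Total duration = 458 / 16.9 = 27.101 ≈ 27.1 days.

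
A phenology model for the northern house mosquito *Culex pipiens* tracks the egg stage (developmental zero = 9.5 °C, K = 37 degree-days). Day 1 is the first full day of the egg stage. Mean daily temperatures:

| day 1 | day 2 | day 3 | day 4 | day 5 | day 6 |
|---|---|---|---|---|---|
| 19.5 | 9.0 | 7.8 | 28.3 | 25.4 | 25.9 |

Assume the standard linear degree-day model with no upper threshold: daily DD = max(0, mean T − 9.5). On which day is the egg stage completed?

day 5

Daily DD above 9.5 °C: 10.0, 0.0, 0.0, 18.8, 15.9, 16.4.
Cumulative: 10.0, 10.0, 10.0, 28.8, 44.7, 61.1.
The total first reaches 37 DD on day 5.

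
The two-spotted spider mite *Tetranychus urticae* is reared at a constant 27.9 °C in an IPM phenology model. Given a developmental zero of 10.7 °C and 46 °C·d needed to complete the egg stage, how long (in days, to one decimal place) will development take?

Daily accumulation = 27.9 − 10.7 = 17.2 DD/day.
Duration = 46 / 17.2 = 2.674 ≈ 2.7 days.

2.7 days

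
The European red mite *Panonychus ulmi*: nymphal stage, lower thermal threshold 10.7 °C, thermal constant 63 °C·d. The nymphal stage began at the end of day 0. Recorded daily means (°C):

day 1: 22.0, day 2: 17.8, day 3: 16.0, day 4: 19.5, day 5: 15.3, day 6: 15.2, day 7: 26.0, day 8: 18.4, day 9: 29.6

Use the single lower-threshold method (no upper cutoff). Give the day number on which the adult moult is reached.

day 8

Daily DD above 10.7 °C: 11.3, 7.1, 5.3, 8.8, 4.6, 4.5, 15.3, 7.7, 18.9.
Cumulative: 11.3, 18.4, 23.7, 32.5, 37.1, 41.6, 56.9, 64.6, 83.5.
The total first reaches 63 DD on day 8.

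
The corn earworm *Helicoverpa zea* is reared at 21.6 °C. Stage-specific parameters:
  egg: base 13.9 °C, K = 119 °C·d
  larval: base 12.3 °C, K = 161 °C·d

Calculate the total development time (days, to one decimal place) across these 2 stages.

32.8 days

egg: 119 / (21.6 − 13.9) = 119 / 7.7 = 15.455 d.
larval: 161 / (21.6 − 12.3) = 161 / 9.3 = 17.312 d.
Sum = 32.766 ≈ 32.8 days.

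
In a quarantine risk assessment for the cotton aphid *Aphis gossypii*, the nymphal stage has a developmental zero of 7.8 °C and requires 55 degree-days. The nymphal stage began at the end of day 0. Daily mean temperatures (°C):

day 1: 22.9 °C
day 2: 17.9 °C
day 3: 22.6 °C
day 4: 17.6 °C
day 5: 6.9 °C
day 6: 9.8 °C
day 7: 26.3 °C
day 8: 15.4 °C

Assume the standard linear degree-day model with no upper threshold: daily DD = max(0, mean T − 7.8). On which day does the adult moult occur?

day 7

Daily DD above 7.8 °C: 15.1, 10.1, 14.8, 9.8, 0.0, 2.0, 18.5, 7.6.
Cumulative: 15.1, 25.2, 40.0, 49.8, 49.8, 51.8, 70.3, 77.9.
The total first reaches 55 DD on day 7.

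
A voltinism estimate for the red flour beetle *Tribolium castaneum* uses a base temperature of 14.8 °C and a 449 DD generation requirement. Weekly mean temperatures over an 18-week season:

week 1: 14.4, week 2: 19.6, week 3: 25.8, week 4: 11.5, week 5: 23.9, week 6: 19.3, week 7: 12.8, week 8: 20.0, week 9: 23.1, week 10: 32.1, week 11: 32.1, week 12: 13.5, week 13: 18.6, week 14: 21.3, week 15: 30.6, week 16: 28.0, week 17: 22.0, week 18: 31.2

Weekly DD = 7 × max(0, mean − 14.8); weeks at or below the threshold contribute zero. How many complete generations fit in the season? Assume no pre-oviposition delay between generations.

2 generations

Weekly DD (7 × max(0, T̄ − 14.8)): 0.0, 33.6, 77.0, 0.0, 63.7, 31.5, 0.0, 36.4, 58.1, 121.1, 121.1, 0.0, 26.6, 45.5, 110.6, 92.4, 50.4, 114.8.
Season total = 982.8 DD.
Complete generations = ⌊982.8 / 449⌋ = 2.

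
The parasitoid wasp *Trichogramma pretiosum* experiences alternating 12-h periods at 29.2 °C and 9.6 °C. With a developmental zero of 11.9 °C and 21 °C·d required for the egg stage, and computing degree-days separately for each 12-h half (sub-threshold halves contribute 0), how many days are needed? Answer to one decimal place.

Day half: max(0, 29.2 − 11.9) × 0.5 = 17.3 × 0.5 = 8.65 DD.
Night half: max(0, 9.6 − 11.9) × 0.5 = 0.0 × 0.5 = 0.00 DD.
Per 24 h: 8.65 DD/day.
Duration = 21 / 8.65 = 2.428 ≈ 2.4 days.

2.4 days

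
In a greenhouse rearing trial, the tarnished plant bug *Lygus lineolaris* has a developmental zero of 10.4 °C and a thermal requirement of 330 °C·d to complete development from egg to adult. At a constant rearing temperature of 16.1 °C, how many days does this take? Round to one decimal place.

57.9 days

Daily accumulation = 16.1 − 10.4 = 5.7 DD/day.
Duration = 330 / 5.7 = 57.895 ≈ 57.9 days.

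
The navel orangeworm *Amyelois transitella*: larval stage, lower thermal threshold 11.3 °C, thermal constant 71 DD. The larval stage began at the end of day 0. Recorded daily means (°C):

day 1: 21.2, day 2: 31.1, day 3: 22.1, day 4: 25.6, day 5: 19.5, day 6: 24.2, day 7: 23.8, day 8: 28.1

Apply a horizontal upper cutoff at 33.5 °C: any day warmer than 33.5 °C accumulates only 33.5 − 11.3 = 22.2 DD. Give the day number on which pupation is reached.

day 6

Daily DD above 11.3 °C (capped at 22.2): 9.9, 19.8, 10.8, 14.3, 8.2, 12.9, 12.5, 16.8.
Cumulative: 9.9, 29.7, 40.5, 54.8, 63.0, 75.9, 88.4, 105.2.
The total first reaches 71 DD on day 6.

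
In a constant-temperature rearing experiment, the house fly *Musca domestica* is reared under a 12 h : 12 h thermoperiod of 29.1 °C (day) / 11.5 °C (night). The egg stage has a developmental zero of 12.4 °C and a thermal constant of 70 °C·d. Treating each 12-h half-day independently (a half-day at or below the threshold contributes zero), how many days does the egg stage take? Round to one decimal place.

8.4 days

Day half: max(0, 29.1 − 12.4) × 0.5 = 16.7 × 0.5 = 8.35 DD.
Night half: max(0, 11.5 − 12.4) × 0.5 = 0.0 × 0.5 = 0.00 DD.
Per 24 h: 8.35 DD/day.
Duration = 70 / 8.35 = 8.383 ≈ 8.4 days.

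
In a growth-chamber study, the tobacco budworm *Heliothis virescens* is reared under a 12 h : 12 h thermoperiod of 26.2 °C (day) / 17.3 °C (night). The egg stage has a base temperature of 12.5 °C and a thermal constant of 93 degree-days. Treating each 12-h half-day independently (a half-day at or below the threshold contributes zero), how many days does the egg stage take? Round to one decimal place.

Day half: max(0, 26.2 − 12.5) × 0.5 = 13.7 × 0.5 = 6.85 DD.
Night half: max(0, 17.3 − 12.5) × 0.5 = 4.8 × 0.5 = 2.40 DD.
Per 24 h: 9.25 DD/day.
Duration = 93 / 9.25 = 10.054 ≈ 10.1 days.

10.1 days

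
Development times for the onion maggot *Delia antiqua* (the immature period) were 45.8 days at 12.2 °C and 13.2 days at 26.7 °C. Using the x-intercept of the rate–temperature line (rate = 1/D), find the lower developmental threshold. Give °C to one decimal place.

Linear rate model ⇒ the product D·(T − T_b) is constant across temperatures.
45.8·(12.2 − T_b) = 13.2·(26.7 − T_b)
T_b = (45.8·12.2 − 13.2·26.7) / (45.8 − 13.2) = 206.32 / 32.6 = 6.329 °C ≈ 6.3 °C.

6.3 °C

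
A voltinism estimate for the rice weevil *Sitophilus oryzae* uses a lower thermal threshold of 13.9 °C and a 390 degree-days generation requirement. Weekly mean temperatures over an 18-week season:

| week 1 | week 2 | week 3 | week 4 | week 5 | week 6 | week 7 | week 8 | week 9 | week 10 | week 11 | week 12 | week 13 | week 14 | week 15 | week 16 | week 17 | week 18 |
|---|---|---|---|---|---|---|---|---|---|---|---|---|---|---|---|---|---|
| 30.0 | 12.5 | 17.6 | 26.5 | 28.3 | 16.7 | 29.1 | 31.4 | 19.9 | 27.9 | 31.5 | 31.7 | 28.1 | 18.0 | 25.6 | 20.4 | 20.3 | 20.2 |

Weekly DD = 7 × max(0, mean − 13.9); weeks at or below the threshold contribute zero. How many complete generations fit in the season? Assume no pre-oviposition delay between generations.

3 generations

Weekly DD (7 × max(0, T̄ − 13.9)): 112.7, 0.0, 25.9, 88.2, 100.8, 19.6, 106.4, 122.5, 42.0, 98.0, 123.2, 124.6, 99.4, 28.7, 81.9, 45.5, 44.8, 44.1.
Season total = 1308.3 DD.
Complete generations = ⌊1308.3 / 390⌋ = 3.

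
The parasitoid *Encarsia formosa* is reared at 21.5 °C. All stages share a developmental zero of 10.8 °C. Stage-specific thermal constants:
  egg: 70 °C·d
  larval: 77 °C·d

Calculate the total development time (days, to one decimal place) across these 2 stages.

Daily accumulation at 21.5 °C = 21.5 − 10.8 = 10.7 DD/day.
Total K = 70 + 77 = 147 DD.
Total duration = 147 / 10.7 = 13.738 ≈ 13.7 days.

13.7 days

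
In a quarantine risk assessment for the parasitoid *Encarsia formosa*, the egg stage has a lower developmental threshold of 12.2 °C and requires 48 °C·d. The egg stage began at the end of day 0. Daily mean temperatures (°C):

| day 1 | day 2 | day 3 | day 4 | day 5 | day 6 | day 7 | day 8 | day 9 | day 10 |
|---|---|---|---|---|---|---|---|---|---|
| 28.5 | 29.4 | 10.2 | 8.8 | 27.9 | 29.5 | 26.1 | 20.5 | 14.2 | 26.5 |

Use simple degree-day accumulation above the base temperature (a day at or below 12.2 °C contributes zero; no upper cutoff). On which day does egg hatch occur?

Daily DD above 12.2 °C: 16.3, 17.2, 0.0, 0.0, 15.7, 17.3, 13.9, 8.3, 2.0, 14.3.
Cumulative: 16.3, 33.5, 33.5, 33.5, 49.2, 66.5, 80.4, 88.7, 90.7, 105.0.
The total first reaches 48 DD on day 5.

day 5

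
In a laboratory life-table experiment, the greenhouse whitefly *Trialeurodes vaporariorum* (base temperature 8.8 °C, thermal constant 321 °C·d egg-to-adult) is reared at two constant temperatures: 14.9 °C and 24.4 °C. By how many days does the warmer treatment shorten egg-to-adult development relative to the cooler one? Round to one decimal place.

32.0 days

At 14.9 °C: 321 / (14.9 − 8.8) = 321 / 6.1 = 52.623 d.
At 24.4 °C: 321 / (24.4 − 8.8) = 321 / 15.6 = 20.577 d.
Difference = |52.623 − 20.577| = 32.046 ≈ 32.0 days.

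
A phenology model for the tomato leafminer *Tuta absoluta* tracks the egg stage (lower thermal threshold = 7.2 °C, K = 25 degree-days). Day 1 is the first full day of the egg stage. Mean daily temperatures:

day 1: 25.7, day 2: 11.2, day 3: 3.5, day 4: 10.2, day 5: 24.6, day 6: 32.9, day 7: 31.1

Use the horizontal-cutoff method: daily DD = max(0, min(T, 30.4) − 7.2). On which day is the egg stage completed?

day 4

Daily DD above 7.2 °C (capped at 23.2): 18.5, 4.0, 0.0, 3.0, 17.4, 23.2, 23.2.
Cumulative: 18.5, 22.5, 22.5, 25.5, 42.9, 66.1, 89.3.
The total first reaches 25 DD on day 4.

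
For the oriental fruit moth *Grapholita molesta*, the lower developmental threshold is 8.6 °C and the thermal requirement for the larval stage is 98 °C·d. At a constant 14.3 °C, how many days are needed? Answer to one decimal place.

17.2 days

Daily accumulation = 14.3 − 8.6 = 5.7 DD/day.
Duration = 98 / 5.7 = 17.193 ≈ 17.2 days.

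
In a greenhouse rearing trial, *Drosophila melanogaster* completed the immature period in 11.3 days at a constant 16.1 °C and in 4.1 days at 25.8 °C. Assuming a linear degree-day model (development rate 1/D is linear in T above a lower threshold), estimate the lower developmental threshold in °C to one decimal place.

10.6 °C

Under the model K = D·(T − T_b), so D₁·(T₁ − T_b) = D₂·(T₂ − T_b).
11.3·(16.1 − T_b) = 4.1·(25.8 − T_b)
T_b = (11.3·16.1 − 4.1·25.8) / (11.3 − 4.1) = 76.15 / 7.2 = 10.576 °C ≈ 10.6 °C.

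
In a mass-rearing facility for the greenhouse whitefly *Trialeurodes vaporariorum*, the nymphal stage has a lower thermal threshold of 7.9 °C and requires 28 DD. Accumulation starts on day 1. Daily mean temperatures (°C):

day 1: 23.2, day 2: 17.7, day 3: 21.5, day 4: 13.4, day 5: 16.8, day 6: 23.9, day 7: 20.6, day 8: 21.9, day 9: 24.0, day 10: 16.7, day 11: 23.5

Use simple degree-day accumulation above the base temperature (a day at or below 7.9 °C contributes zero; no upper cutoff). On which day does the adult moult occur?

Daily DD above 7.9 °C: 15.3, 9.8, 13.6, 5.5, 8.9, 16.0, 12.7, 14.0, 16.1, 8.8, 15.6.
Cumulative: 15.3, 25.1, 38.7, 44.2, 53.1, 69.1, 81.8, 95.8, 111.9, 120.7, 136.3.
The total first reaches 28 DD on day 3.

day 3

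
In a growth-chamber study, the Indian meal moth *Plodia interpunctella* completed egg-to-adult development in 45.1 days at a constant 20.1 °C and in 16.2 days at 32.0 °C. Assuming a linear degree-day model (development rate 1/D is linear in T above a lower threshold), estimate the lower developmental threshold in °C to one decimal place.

Under the model K = D·(T − T_b), so D₁·(T₁ − T_b) = D₂·(T₂ − T_b).
45.1·(20.1 − T_b) = 16.2·(32.0 − T_b)
T_b = (45.1·20.1 − 16.2·32.0) / (45.1 − 16.2) = 388.11 / 28.9 = 13.429 °C ≈ 13.4 °C.

13.4 °C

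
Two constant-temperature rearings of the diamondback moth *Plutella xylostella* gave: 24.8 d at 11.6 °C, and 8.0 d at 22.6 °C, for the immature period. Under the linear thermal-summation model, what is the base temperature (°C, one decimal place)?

6.4 °C

Under the model K = D·(T − T_b), so D₁·(T₁ − T_b) = D₂·(T₂ − T_b).
24.8·(11.6 − T_b) = 8.0·(22.6 − T_b)
T_b = (24.8·11.6 − 8.0·22.6) / (24.8 − 8.0) = 106.88 / 16.8 = 6.362 °C ≈ 6.4 °C.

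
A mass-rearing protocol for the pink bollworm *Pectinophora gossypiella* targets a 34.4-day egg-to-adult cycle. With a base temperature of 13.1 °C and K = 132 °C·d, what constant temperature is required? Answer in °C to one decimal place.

16.9 °C

Required daily accumulation = 132 / 34.4 = 3.837 DD/day.
T = T_base + 3.837 = 13.1 + 3.837 = 16.937 ≈ 16.9 °C.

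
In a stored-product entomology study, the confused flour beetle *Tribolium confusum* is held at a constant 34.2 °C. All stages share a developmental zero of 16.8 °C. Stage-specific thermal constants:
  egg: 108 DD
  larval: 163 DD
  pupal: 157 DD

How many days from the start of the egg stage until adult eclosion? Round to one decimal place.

Daily accumulation at 34.2 °C = 34.2 − 16.8 = 17.4 DD/day.
Total K = 108 + 163 + 157 = 428 DD.
Total duration = 428 / 17.4 = 24.598 ≈ 24.6 days.

24.6 days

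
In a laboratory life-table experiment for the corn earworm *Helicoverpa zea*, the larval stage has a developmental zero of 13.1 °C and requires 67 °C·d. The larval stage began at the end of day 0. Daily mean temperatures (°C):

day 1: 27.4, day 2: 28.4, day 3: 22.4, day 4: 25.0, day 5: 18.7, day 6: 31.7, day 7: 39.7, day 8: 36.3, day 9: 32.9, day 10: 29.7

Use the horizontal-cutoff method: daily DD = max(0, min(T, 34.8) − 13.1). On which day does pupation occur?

Daily DD above 13.1 °C (capped at 21.7): 14.3, 15.3, 9.3, 11.9, 5.6, 18.6, 21.7, 21.7, 19.8, 16.6.
Cumulative: 14.3, 29.6, 38.9, 50.8, 56.4, 75.0, 96.7, 118.4, 138.2, 154.8.
The total first reaches 67 DD on day 6.

day 6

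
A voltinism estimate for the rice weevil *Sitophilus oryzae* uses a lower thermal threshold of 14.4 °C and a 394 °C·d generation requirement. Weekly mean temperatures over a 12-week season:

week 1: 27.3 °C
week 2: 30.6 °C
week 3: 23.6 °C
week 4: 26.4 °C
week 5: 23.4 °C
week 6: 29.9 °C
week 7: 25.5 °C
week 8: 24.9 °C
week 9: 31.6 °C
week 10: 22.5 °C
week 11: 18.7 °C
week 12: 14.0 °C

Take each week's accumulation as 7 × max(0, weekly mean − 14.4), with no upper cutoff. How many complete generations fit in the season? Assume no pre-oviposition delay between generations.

Weekly DD (7 × max(0, T̄ − 14.4)): 90.3, 113.4, 64.4, 84.0, 63.0, 108.5, 77.7, 73.5, 120.4, 56.7, 30.1, 0.0.
Season total = 882.0 DD.
Complete generations = ⌊882.0 / 394⌋ = 2.

2 generations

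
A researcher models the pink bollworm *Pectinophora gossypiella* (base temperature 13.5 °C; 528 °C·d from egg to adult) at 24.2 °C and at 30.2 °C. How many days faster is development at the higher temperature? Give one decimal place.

At 24.2 °C: 528 / (24.2 − 13.5) = 528 / 10.7 = 49.346 d.
At 30.2 °C: 528 / (30.2 − 13.5) = 528 / 16.7 = 31.617 d.
Difference = |49.346 − 31.617| = 17.729 ≈ 17.7 days.

17.7 days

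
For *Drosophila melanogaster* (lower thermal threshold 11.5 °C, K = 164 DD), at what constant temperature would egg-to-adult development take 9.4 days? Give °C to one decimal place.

28.9 °C

Required daily accumulation = 164 / 9.4 = 17.447 DD/day.
T = T_base + 17.447 = 11.5 + 17.447 = 28.947 ≈ 28.9 °C.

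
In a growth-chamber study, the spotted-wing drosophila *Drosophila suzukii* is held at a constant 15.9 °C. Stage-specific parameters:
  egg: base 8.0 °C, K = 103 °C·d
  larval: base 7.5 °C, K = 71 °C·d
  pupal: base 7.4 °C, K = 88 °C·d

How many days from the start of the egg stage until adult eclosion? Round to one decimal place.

egg: 103 / (15.9 − 8.0) = 103 / 7.9 = 13.038 d.
larval: 71 / (15.9 − 7.5) = 71 / 8.4 = 8.452 d.
pupal: 88 / (15.9 − 7.4) = 88 / 8.5 = 10.353 d.
Sum = 31.843 ≈ 31.8 days.

31.8 days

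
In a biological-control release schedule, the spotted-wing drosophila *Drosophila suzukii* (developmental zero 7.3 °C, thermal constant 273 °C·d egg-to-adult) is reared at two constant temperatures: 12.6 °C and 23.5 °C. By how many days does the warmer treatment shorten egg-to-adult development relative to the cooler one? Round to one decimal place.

34.7 days

At 12.6 °C: 273 / (12.6 − 7.3) = 273 / 5.3 = 51.509 d.
At 23.5 °C: 273 / (23.5 − 7.3) = 273 / 16.2 = 16.852 d.
Difference = |51.509 − 16.852| = 34.658 ≈ 34.7 days.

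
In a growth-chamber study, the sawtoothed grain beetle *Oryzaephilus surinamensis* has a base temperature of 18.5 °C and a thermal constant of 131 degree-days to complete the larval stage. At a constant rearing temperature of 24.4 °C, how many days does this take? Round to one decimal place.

Daily accumulation = 24.4 − 18.5 = 5.9 DD/day.
Duration = 131 / 5.9 = 22.203 ≈ 22.2 days.

22.2 days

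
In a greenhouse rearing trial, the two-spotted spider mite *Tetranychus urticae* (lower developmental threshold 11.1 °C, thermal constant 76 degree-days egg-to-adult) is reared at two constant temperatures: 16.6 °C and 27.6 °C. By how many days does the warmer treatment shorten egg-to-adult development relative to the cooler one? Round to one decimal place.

9.2 days

At 16.6 °C: 76 / (16.6 − 11.1) = 76 / 5.5 = 13.818 d.
At 27.6 °C: 76 / (27.6 − 11.1) = 76 / 16.5 = 4.606 d.
Difference = |13.818 − 4.606| = 9.212 ≈ 9.2 days.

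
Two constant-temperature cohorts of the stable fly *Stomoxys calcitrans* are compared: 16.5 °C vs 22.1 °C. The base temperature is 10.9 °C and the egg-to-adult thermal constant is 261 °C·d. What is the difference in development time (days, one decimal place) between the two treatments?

At 16.5 °C: 261 / (16.5 − 10.9) = 261 / 5.6 = 46.607 d.
At 22.1 °C: 261 / (22.1 − 10.9) = 261 / 11.2 = 23.304 d.
Difference = |46.607 − 23.304| = 23.304 ≈ 23.3 days.

23.3 days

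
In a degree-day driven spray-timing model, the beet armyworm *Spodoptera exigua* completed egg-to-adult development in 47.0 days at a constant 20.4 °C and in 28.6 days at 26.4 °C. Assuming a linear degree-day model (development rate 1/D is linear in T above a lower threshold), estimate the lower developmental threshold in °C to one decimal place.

Equal thermal constants: D₁(T₁ − T_b) = D₂(T₂ − T_b).
47.0·(20.4 − T_b) = 28.6·(26.4 − T_b)
T_b = (47.0·20.4 − 28.6·26.4) / (47.0 − 28.6) = 203.76 / 18.4 = 11.074 °C ≈ 11.1 °C.

11.1 °C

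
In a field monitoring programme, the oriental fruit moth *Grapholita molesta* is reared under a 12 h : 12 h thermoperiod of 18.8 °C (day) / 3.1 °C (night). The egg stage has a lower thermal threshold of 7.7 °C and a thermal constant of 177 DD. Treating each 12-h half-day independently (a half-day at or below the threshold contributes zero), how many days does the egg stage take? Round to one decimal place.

31.9 days

Day half: max(0, 18.8 − 7.7) × 0.5 = 11.1 × 0.5 = 5.55 DD.
Night half: max(0, 3.1 − 7.7) × 0.5 = 0.0 × 0.5 = 0.00 DD.
Per 24 h: 5.55 DD/day.
Duration = 177 / 5.55 = 31.892 ≈ 31.9 days.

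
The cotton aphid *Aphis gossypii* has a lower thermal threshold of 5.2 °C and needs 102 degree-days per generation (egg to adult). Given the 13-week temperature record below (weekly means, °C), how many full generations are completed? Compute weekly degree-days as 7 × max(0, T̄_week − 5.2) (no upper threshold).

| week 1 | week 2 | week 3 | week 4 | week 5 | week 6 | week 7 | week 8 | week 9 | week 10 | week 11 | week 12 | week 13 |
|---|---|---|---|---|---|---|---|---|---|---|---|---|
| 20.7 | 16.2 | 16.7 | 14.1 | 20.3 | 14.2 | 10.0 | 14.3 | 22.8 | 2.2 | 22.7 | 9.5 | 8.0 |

Weekly DD (7 × max(0, T̄ − 5.2)): 108.5, 77.0, 80.5, 62.3, 105.7, 63.0, 33.6, 63.7, 123.2, 0.0, 122.5, 30.1, 19.6.
Season total = 889.7 DD.
Complete generations = ⌊889.7 / 102⌋ = 8.

8 generations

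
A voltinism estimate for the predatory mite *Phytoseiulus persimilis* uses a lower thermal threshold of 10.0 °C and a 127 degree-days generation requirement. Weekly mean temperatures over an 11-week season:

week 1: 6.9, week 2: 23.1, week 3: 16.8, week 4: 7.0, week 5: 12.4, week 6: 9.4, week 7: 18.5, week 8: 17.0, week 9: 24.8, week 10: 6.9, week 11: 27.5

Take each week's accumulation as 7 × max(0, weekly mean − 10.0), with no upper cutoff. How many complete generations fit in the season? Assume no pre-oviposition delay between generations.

3 generations

Weekly DD (7 × max(0, T̄ − 10.0)): 0.0, 91.7, 47.6, 0.0, 16.8, 0.0, 59.5, 49.0, 103.6, 0.0, 122.5.
Season total = 490.7 DD.
Complete generations = ⌊490.7 / 127⌋ = 3.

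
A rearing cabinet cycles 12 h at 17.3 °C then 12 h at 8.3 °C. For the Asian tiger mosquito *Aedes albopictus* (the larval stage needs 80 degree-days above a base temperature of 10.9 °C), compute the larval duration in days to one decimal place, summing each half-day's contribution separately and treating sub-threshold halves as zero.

Day half: max(0, 17.3 − 10.9) × 0.5 = 6.4 × 0.5 = 3.20 DD.
Night half: max(0, 8.3 − 10.9) × 0.5 = 0.0 × 0.5 = 0.00 DD.
Per 24 h: 3.20 DD/day.
Duration = 80 / 3.20 = 25.000 ≈ 25.0 days.

25.0 days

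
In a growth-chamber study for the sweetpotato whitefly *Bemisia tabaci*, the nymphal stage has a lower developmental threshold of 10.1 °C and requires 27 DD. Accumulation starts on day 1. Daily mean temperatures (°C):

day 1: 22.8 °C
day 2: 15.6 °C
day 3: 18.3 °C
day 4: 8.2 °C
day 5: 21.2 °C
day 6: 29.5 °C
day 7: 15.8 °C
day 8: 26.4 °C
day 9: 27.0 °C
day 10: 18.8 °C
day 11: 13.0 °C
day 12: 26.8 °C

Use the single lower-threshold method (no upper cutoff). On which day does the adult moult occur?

day 5

Daily DD above 10.1 °C: 12.7, 5.5, 8.2, 0.0, 11.1, 19.4, 5.7, 16.3, 16.9, 8.7, 2.9, 16.7.
Cumulative: 12.7, 18.2, 26.4, 26.4, 37.5, 56.9, 62.6, 78.9, 95.8, 104.5, 107.4, 124.1.
The total first reaches 27 DD on day 5.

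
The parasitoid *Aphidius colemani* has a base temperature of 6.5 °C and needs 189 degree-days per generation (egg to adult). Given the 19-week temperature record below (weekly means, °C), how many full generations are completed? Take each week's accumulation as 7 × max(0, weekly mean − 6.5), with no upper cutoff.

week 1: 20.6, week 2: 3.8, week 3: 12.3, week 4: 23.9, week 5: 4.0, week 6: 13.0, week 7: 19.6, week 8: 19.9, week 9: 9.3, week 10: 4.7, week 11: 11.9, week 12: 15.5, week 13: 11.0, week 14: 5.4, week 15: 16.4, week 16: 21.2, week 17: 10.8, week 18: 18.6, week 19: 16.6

5 generations

Weekly DD (7 × max(0, T̄ − 6.5)): 98.7, 0.0, 40.6, 121.8, 0.0, 45.5, 91.7, 93.8, 19.6, 0.0, 37.8, 63.0, 31.5, 0.0, 69.3, 102.9, 30.1, 84.7, 70.7.
Season total = 1001.7 DD.
Complete generations = ⌊1001.7 / 189⌋ = 5.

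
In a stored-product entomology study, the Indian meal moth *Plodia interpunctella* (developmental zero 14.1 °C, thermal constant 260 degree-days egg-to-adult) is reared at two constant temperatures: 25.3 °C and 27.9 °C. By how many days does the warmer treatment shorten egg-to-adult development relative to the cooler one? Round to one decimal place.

4.4 days

At 25.3 °C: 260 / (25.3 − 14.1) = 260 / 11.2 = 23.214 d.
At 27.9 °C: 260 / (27.9 − 14.1) = 260 / 13.8 = 18.841 d.
Difference = |23.214 − 18.841| = 4.374 ≈ 4.4 days.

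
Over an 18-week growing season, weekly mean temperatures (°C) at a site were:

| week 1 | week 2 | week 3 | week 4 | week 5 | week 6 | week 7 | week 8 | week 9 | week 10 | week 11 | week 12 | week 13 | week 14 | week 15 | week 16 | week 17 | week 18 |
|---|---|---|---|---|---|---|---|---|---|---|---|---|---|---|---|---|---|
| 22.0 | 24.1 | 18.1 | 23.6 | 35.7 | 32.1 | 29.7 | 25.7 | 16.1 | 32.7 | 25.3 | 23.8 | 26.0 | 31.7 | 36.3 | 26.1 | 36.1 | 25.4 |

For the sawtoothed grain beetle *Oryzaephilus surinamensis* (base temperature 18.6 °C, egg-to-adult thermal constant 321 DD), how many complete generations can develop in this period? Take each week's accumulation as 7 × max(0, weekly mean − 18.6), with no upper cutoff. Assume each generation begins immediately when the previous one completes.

Weekly DD (7 × max(0, T̄ − 18.6)): 23.8, 38.5, 0.0, 35.0, 119.7, 94.5, 77.7, 49.7, 0.0, 98.7, 46.9, 36.4, 51.8, 91.7, 123.9, 52.5, 122.5, 47.6.
Season total = 1110.9 DD.
Complete generations = ⌊1110.9 / 321⌋ = 3.

3 generations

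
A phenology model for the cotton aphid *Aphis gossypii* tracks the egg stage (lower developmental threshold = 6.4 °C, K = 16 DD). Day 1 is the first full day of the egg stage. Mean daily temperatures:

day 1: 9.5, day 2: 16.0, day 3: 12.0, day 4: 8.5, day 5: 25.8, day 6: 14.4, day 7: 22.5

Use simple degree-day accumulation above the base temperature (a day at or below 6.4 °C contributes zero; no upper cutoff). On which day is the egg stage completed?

day 3

Daily DD above 6.4 °C: 3.1, 9.6, 5.6, 2.1, 19.4, 8.0, 16.1.
Cumulative: 3.1, 12.7, 18.3, 20.4, 39.8, 47.8, 63.9.
The total first reaches 16 DD on day 3.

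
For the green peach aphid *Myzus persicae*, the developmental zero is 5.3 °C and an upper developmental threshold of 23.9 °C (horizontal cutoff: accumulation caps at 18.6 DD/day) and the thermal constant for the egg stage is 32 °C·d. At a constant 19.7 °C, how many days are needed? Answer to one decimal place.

2.2 days

Daily accumulation = 19.7 − 5.3 = 14.4 DD/day.
Duration = 32 / 14.4 = 2.222 ≈ 2.2 days.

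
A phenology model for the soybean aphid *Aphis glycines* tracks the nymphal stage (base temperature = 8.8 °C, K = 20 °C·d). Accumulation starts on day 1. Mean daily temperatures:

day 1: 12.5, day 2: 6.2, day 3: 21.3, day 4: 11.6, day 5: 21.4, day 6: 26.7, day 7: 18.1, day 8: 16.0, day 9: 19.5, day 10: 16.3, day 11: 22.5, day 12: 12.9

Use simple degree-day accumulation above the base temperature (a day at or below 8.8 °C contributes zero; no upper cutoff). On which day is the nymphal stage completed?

Daily DD above 8.8 °C: 3.7, 0.0, 12.5, 2.8, 12.6, 17.9, 9.3, 7.2, 10.7, 7.5, 13.7, 4.1.
Cumulative: 3.7, 3.7, 16.2, 19.0, 31.6, 49.5, 58.8, 66.0, 76.7, 84.2, 97.9, 102.0.
The total first reaches 20 DD on day 5.

day 5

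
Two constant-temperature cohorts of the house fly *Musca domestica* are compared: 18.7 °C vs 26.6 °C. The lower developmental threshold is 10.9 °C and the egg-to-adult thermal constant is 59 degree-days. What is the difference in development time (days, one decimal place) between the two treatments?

3.8 days

At 18.7 °C: 59 / (18.7 − 10.9) = 59 / 7.8 = 7.564 d.
At 26.6 °C: 59 / (26.6 − 10.9) = 59 / 15.7 = 3.758 d.
Difference = |7.564 − 3.758| = 3.806 ≈ 3.8 days.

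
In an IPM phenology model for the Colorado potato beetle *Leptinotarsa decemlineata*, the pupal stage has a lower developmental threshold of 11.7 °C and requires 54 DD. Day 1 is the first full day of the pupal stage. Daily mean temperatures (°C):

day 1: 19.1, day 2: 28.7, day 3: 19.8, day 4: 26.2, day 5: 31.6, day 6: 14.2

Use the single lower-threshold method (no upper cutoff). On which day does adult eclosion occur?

day 5

Daily DD above 11.7 °C: 7.4, 17.0, 8.1, 14.5, 19.9, 2.5.
Cumulative: 7.4, 24.4, 32.5, 47.0, 66.9, 69.4.
The total first reaches 54 DD on day 5.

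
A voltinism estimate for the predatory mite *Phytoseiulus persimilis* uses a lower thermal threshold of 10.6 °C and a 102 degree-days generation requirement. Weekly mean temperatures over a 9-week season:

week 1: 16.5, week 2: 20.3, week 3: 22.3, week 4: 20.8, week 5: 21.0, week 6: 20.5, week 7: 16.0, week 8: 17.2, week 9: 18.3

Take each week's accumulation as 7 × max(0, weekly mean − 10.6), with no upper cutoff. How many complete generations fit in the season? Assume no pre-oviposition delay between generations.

5 generations

Weekly DD (7 × max(0, T̄ − 10.6)): 41.3, 67.9, 81.9, 71.4, 72.8, 69.3, 37.8, 46.2, 53.9.
Season total = 542.5 DD.
Complete generations = ⌊542.5 / 102⌋ = 5.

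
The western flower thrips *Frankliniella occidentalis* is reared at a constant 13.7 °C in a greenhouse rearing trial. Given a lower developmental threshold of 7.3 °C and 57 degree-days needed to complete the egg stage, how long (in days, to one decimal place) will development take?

Daily accumulation = 13.7 − 7.3 = 6.4 DD/day.
Duration = 57 / 6.4 = 8.906 ≈ 8.9 days.

8.9 days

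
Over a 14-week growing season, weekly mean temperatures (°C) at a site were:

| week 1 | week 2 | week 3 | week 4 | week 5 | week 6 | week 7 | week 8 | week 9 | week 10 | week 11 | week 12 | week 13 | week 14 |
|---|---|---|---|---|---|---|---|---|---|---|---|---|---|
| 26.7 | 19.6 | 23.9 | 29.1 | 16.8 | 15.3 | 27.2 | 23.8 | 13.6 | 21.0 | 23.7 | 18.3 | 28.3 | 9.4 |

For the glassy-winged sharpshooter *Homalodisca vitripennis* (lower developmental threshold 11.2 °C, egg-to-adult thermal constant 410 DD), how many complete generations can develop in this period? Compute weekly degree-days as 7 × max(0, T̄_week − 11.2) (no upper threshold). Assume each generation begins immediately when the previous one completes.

2 generations

Weekly DD (7 × max(0, T̄ − 11.2)): 108.5, 58.8, 88.9, 125.3, 39.2, 28.7, 112.0, 88.2, 16.8, 68.6, 87.5, 49.7, 119.7, 0.0.
Season total = 991.9 DD.
Complete generations = ⌊991.9 / 410⌋ = 2.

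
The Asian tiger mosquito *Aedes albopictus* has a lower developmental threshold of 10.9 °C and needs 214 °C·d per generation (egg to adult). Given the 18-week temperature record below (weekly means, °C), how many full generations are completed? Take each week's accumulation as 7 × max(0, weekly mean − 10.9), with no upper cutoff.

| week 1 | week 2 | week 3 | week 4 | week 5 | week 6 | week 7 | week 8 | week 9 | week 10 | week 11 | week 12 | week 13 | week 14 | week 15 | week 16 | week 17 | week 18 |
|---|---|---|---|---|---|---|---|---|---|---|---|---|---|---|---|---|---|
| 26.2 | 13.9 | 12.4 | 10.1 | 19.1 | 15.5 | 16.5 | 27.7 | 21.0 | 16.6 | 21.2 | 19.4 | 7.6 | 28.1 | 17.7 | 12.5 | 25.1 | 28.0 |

4 generations

Weekly DD (7 × max(0, T̄ − 10.9)): 107.1, 21.0, 10.5, 0.0, 57.4, 32.2, 39.2, 117.6, 70.7, 39.9, 72.1, 59.5, 0.0, 120.4, 47.6, 11.2, 99.4, 119.7.
Season total = 1025.5 DD.
Complete generations = ⌊1025.5 / 214⌋ = 4.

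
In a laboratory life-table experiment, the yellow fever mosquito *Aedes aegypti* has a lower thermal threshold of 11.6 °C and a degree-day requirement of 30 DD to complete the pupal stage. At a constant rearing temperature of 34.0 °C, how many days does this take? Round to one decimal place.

Daily accumulation = 34.0 − 11.6 = 22.4 DD/day.
Duration = 30 / 22.4 = 1.339 ≈ 1.3 days.

1.3 days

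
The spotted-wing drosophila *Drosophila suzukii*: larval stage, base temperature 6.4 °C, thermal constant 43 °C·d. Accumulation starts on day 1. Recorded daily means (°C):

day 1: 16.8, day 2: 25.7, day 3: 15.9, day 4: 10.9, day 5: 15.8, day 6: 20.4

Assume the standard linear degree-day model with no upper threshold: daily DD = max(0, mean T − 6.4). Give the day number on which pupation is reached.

Daily DD above 6.4 °C: 10.4, 19.3, 9.5, 4.5, 9.4, 14.0.
Cumulative: 10.4, 29.7, 39.2, 43.7, 53.1, 67.1.
The total first reaches 43 DD on day 4.

day 4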